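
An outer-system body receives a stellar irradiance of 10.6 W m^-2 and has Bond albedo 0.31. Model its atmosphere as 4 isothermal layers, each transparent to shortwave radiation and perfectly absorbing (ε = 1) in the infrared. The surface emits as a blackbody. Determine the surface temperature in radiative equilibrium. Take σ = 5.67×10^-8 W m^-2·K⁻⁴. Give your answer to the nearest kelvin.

OLR = S(1−α)/4 = 1.828 W m^-2; the top layer radiates at T_e = 75.36 K.
Layer-by-layer balance gives σT_s⁴ = (N+1)σT_e⁴, so T_s = 5^¼·75.36 = 112.7 K.

113 kelvin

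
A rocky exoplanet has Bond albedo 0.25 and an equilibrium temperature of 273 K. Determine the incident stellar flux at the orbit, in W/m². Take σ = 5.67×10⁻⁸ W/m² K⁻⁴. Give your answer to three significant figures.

1680 W/m²

Invert the energy balance for S: S = 4σT⁴/(1−α).
The emitted flux is σT⁴ = 314.9 W/m².
So S = 4×314.9/(1−0.25) = 1680 W/m².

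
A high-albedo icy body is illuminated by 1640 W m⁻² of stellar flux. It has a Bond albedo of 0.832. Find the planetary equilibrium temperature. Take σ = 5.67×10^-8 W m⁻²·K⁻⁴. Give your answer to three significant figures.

The planet absorbs (1−α)S over its disc πR² and re-emits over 4πR², so the mean absorbed flux is (1−0.832)·1640/4 = 68.88 W m⁻².
Set σT⁴ = 68.88 → T = (68.88/σ)^(1/4) = 186.7 K.

187 kelvin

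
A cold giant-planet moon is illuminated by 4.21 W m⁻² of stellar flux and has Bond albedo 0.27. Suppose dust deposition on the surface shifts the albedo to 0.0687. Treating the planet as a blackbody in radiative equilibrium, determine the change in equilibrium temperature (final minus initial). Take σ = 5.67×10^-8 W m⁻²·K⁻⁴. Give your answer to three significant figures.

3.81 K

Before: T₁ = [4.210·0.73/(4σ)]^(1/4) = 60.67 K.
Final:   T₂ = [S(1−0.0687)/(4σ)]^(1/4) = 64.48 K.
ΔT = T₂ − T₁ = 3.809 K.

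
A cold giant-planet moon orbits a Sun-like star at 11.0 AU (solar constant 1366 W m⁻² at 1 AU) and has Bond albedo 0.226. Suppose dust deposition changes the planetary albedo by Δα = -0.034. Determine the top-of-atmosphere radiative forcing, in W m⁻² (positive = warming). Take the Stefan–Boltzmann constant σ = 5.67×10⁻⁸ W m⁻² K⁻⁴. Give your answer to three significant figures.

By the inverse-square law, S = 1366/11.0² = 11.29 W m⁻².
TOA radiative forcing: ΔF = −S·Δα/4 = −11.29·(-0.034)/4 = 0.09596 W m⁻².

0.0960 W m⁻²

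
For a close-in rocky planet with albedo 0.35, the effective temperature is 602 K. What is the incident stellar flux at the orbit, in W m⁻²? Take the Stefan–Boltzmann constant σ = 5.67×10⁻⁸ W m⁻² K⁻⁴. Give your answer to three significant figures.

45800 W m⁻²

From S(1−α)/4 = σT⁴: S = 4σT⁴/(1−α).
The emitted flux is σT⁴ = 7447 W m⁻².
So S = 4×7447/(1−0.35) = 45830 W m⁻².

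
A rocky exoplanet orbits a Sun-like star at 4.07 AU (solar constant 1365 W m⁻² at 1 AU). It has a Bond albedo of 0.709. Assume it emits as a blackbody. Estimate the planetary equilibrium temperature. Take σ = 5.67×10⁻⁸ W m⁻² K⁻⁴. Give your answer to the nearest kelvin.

101 K

Irradiance scales as 1/d², so S = 1365 W m⁻² × (1/4.07)² = 82.40 W m⁻².
Averaging over the sphere, the absorbed flux is S(1−α)/4 = 5.995 W m⁻².
Set σT⁴ = 5.995 → T = (5.995/σ)^(1/4) = 101.4 K.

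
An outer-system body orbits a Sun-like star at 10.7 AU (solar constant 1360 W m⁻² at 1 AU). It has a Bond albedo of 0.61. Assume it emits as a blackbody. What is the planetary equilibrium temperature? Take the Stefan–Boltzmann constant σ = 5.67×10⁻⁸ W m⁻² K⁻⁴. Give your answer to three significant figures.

67.2 kelvin

By the inverse-square law, S = 1360/10.7² = 11.88 W m⁻².
The planet absorbs (1−α)S over its disc πR² and re-emits over 4πR², so the mean absorbed flux is (1−0.61)·11.88/4 = 1.158 W m⁻².
Balancing against σT⁴: T = (1.158/5.67×10⁻⁸)^(1/4) = 67.23 K.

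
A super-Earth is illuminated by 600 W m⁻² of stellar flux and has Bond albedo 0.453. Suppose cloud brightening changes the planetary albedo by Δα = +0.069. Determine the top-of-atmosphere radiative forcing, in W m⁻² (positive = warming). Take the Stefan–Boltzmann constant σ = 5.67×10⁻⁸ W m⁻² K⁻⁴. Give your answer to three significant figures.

ΔF = −(S/4)Δα = −(600.0/4)×(+0.069) = -10.35 W m⁻².

-10.4 W m⁻²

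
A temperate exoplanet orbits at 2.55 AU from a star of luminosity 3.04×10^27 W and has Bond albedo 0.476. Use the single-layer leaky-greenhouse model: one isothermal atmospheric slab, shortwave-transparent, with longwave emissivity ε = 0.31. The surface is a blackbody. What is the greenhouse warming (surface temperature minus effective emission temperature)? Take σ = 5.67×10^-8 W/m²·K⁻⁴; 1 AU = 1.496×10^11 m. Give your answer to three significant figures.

Orbital distance: d = 2.55 AU = 3.815×10^11 m.
Flux at the orbit: S = L/(4πd²) = 3.04×10^27/(4π·(3.81×10^11)²) = 1662 W/m².
Effective emission temperature (TOA balance): σT_e⁴ = S(1−α)/4 = 217.8 W/m² → T_e = 248.9 K.
Surface balance with a leaky layer gives σT_s⁴ = σT_e⁴·2/(2−ε), so T_s = T_e·[2/(2−0.31)]^(1/4) = 259.6 K.
Greenhouse warming: T_s − T_e = 10.71 K.

10.7 kelvin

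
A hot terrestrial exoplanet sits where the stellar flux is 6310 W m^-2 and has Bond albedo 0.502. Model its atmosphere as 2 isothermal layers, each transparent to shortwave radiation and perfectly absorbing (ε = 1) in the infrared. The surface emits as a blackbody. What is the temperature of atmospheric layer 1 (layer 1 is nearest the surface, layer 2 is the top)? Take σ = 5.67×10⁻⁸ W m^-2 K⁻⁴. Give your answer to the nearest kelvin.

408 K

The effective emission temperature is T_e = [S(1−α)/(4σ)]^¼ = 343.1 K.
The net upward flux σT_e⁴ is constant between every pair of levels, so T_k⁴ = (N+1−k)T_e⁴.
T_1 = (2)^(1/4)·343.1 = 408.0 K.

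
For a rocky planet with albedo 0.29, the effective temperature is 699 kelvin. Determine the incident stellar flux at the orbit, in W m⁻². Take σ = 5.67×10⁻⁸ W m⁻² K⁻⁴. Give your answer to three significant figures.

Invert the energy balance for S: S = 4σT⁴/(1−α).
σT⁴ = 5.67×10⁻⁸·(699)⁴ = 13540 W m⁻².
So S = 4×13540/(1−0.29) = 76260 W m⁻².

76300 W m⁻²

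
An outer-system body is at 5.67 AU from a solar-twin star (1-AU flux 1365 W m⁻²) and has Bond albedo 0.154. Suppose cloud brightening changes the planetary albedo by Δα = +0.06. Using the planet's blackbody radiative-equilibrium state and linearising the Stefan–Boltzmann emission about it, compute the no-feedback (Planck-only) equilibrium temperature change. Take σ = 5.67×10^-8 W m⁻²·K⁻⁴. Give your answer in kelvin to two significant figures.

By the inverse-square law, S = 1365/5.67² = 42.46 W m⁻².
Unperturbed T_e = [42.46·(1−0.154)/(4σ)]^¼ = 112.2 K.
TOA radiative forcing: ΔF = −S·Δα/4 = −42.46·(+0.06)/4 = -0.6369 W m⁻².
Linearising σT⁴ gives d(σT⁴)/dT = 4σT_e³ = 0.3202 W m⁻² per K.
ΔT₀ = ΔF/λ_P = -0.6369/0.3202 = -1.99 K.

-2.0 K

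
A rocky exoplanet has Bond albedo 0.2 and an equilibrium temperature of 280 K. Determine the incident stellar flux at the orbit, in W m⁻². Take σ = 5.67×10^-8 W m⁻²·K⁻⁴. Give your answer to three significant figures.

1740 W m⁻²

From S(1−α)/4 = σT⁴: S = 4σT⁴/(1−α).
The emitted flux is σT⁴ = 348.5 W m⁻².
S = 4·348.5/0.8 = 1743 W m⁻².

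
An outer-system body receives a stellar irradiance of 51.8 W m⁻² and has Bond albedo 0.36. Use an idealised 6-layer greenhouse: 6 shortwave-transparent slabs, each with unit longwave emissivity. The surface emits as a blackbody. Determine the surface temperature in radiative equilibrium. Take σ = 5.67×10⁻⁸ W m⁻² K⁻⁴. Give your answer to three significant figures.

179 kelvin

OLR = S(1−α)/4 = 8.288 W m⁻²; the top layer radiates at T_e = 110.0 K.
For an N-layer opaque stack, T_s⁴ = (N+1)T_e⁴, hence T_s = (7)^(1/4)×110.0 K = 178.9 K.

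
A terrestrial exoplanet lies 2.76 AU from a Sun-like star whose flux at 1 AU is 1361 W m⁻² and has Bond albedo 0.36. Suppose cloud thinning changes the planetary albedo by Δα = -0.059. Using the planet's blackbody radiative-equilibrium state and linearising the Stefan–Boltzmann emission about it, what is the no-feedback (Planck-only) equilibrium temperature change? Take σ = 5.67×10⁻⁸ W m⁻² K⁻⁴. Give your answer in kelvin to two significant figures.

3.5 K

Flux at the orbit: S = 1361/(2.76)² = 178.7 W m⁻².
Reference equilibrium: T_e = [S(1−α)/(4σ)]^(1/4) = 149.8 K.
TOA radiative forcing: ΔF = −S·Δα/4 = −178.7·(-0.059)/4 = 2.635 W m⁻².
Planck response: λ_P = 4σT_e³ = 4·5.67×10⁻⁸·(149.8)³ = 0.7631 W m⁻²/K.
Hence the no-feedback warming is ΔF/(4σT_e³) = 3.45 K.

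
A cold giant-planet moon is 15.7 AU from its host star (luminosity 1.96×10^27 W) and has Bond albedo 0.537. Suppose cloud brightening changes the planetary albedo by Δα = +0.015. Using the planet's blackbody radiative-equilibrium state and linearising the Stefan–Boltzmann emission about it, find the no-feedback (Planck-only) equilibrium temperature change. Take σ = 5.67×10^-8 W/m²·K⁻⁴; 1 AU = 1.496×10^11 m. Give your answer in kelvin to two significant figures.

Orbital distance: d = 15.7 AU = 2.349×10^12 m.
Spreading L over a sphere of radius d: S = 1.96×10^27/(4π·2.35×10^12²) = 28.27 W/m².
Unperturbed T_e = [28.27·(1−0.537)/(4σ)]^¼ = 87.16 K.
The change in absorbed flux is Δ[S(1−α)/4] = −SΔα/4 = -0.1060 W/m².
Linearising σT⁴ gives d(σT⁴)/dT = 4σT_e³ = 0.1502 W/m² per K.
So ΔT₀ = -0.1060/0.1502 = -0.706 K.

-0.71 K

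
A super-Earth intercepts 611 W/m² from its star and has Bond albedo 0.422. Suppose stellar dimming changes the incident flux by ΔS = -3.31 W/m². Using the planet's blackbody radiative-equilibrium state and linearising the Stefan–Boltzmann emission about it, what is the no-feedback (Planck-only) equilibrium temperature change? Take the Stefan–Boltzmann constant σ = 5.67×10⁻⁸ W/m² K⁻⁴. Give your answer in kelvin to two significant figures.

-0.27 kelvin

Reference equilibrium: T_e = [S(1−α)/(4σ)]^(1/4) = 198.6 K.
ΔF = Δ[S(1−α)]/4 = (1−0.422)·-3.31/4 = -0.4783 W/m².
The Planck feedback parameter is 4σT_e³ = 1.778 W/m²/K.
Hence the no-feedback warming is ΔF/(4σT_e³) = -0.269 K.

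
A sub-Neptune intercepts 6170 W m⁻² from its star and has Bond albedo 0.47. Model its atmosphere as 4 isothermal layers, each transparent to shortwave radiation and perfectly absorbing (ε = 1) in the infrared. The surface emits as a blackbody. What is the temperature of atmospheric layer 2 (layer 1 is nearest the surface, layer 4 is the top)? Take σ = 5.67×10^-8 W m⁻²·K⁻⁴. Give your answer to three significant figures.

OLR = S(1−α)/4 = 817.5 W m⁻²; the top layer radiates at T_e = 346.5 K.
Each opaque layer satisfies 2T_j⁴ = T_{j−1}⁴ + T_{j+1}⁴, giving T_k⁴ = (N+1−k)T_e⁴.
With k = 2: T_2 = (4+1−2)^¼·346.5 K = 456.0 K.

456 K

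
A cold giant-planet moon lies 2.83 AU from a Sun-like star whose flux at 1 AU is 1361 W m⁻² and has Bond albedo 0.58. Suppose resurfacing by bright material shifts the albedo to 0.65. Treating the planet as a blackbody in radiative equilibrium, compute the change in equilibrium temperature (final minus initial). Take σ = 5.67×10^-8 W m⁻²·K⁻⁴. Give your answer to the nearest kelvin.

Irradiance scales as 1/d², so S = 1361 W m⁻² × (1/2.83)² = 169.9 W m⁻².
With α = 0.58, T₁ = 133.2 K.
With α = 0.65, T₂ = 127.3 K.
ΔT = T₂ − T₁ = -5.935 K.

-6 K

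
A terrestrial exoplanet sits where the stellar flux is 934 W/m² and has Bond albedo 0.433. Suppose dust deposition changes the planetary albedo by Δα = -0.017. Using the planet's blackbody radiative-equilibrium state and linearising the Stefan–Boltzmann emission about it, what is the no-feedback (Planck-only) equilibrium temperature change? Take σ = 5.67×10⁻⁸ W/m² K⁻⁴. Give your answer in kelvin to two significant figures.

1.6 K

The baseline emission temperature is T_e = 219.8 K.
TOA radiative forcing: ΔF = −S·Δα/4 = −934.0·(-0.017)/4 = 3.970 W/m².
Linearising σT⁴ gives d(σT⁴)/dT = 4σT_e³ = 2.409 W/m² per K.
Hence the no-feedback warming is ΔF/(4σT_e³) = 1.65 K.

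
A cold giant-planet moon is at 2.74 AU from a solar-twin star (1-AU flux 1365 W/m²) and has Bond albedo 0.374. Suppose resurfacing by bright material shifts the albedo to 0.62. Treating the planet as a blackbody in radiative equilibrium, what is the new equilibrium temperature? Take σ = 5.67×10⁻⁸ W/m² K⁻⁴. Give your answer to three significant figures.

132 kelvin

Irradiance scales as 1/d², so S = 1365 W/m² × (1/2.74)² = 181.8 W/m².
T₂ = [S(1−α₂)/(4σ)]^(1/4) = [181.8·0.38/(4σ)]^(1/4) = 132.1 K.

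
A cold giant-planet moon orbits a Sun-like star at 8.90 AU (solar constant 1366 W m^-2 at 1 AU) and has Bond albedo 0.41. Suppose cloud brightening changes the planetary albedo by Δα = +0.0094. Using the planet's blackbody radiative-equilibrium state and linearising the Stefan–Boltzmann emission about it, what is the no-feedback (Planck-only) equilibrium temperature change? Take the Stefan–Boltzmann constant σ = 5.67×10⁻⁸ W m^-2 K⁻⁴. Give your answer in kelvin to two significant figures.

Flux at the orbit: S = 1366/(8.90)² = 17.25 W m^-2.
Unperturbed T_e = [17.25·(1−0.41)/(4σ)]^¼ = 81.84 K.
TOA radiative forcing: ΔF = −S·Δα/4 = −17.25·(+0.0094)/4 = -0.04053 W m^-2.
Planck response: λ_P = 4σT_e³ = 4·5.67×10⁻⁸·(81.84)³ = 0.1243 W m^-2/K.
Hence the no-feedback warming is ΔF/(4σT_e³) = -0.326 K.

-0.33 K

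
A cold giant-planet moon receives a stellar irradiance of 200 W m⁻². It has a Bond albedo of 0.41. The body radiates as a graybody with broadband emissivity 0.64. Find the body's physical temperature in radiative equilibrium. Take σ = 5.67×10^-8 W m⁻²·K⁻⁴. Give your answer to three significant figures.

169 kelvin

The planet absorbs (1−α)S over its disc πR² and re-emits over 4πR², so the mean absorbed flux is (1−0.41)·200.0/4 = 29.50 W m⁻².
Radiative balance εσT⁴ = 29.50 gives T = [29.50/(0.64·σ)]^(1/4) = 168.9 K.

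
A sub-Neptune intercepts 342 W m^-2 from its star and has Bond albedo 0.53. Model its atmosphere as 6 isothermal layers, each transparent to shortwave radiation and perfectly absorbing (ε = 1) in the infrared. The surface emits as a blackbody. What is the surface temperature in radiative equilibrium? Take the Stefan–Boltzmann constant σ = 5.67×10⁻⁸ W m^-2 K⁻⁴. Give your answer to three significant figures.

OLR = S(1−α)/4 = 40.18 W m^-2; the top layer radiates at T_e = 163.2 K.
Layer-by-layer balance gives σT_s⁴ = (N+1)σT_e⁴, so T_s = 7^¼·163.2 = 265.4 K.

265 K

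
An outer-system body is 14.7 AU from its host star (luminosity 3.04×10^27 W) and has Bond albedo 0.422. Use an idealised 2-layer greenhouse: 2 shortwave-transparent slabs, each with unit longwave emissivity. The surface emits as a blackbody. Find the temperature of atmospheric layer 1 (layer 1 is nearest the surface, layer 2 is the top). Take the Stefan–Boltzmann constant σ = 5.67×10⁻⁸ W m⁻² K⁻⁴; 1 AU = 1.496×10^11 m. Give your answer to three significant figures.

126 K

Orbital distance: d = 14.7 AU = 2.199×10^12 m.
S = L/(4πd²) = 50.02 W m⁻².
The effective emission temperature is T_e = [S(1−α)/(4σ)]^¼ = 106.3 K.
In the N-layer model, layer k (counted from the surface) has T_k = (N+1−k)^(1/4)·T_e.
With k = 1: T_1 = (2+1−1)^¼·106.3 K = 126.4 K.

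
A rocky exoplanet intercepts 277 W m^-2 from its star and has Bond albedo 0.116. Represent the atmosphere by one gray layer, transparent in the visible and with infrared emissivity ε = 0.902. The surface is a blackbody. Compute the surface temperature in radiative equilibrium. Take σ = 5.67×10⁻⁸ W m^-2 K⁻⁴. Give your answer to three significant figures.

Effective emission temperature (TOA balance): σT_e⁴ = S(1−α)/4 = 61.22 W m^-2 → T_e = 181.3 K.
For a single slab of emissivity ε, T_s⁴ = 2T_e⁴/(2−ε); thus T_s = 181.3·(1.821)^(1/4) = 210.6 K.

211 K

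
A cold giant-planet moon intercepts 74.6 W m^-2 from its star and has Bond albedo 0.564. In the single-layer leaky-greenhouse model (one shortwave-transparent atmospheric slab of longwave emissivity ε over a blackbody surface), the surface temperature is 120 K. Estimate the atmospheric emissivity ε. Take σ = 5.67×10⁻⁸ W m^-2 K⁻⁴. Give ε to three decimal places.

0.617

Effective temperature: T_e = [S(1−α)/(4σ)]^(1/4) = 109.4 K.
Since (2−ε)/2 = (T_e/T_s)⁴ = 0.6916, ε = 0.6168.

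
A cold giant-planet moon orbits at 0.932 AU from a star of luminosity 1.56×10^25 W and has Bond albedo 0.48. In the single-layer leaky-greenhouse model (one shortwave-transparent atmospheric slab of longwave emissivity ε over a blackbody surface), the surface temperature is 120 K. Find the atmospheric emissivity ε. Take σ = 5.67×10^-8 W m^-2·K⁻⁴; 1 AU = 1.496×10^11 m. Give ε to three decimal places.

0.588

d = 0.932 × 1.496×10^11 m = 1.394×10^11 m.
Spreading L over a sphere of radius d: S = 1.56×10^25/(4π·1.39×10^11²) = 63.86 W m^-2.
TOA balance gives T_e = 110.0 K.
Inverting T_s⁴ = 2T_e⁴/(2−ε): (T_e/T_s)⁴ = 0.7061, so ε = 2(1 − 0.7061) = 0.5878.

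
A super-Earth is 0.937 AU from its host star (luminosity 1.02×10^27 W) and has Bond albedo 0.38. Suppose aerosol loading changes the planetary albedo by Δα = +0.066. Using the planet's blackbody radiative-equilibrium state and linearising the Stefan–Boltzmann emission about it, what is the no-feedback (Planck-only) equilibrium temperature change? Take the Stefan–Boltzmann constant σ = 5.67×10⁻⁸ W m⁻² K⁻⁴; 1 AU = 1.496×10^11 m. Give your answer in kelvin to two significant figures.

-8.7 kelvin

d = 0.937 × 1.496×10^11 m = 1.402×10^11 m.
Flux at the orbit: S = L/(4πd²) = 1.02×10^27/(4π·(1.40×10^11)²) = 4131 W m⁻².
Reference equilibrium: T_e = [S(1−α)/(4σ)]^(1/4) = 326.0 K.
ΔF = −(S/4)Δα = −(4131/4)×(+0.066) = -68.16 W m⁻².
The Planck feedback parameter is 4σT_e³ = 7.857 W m⁻²/K.
Hence the no-feedback warming is ΔF/(4σT_e³) = -8.68 K.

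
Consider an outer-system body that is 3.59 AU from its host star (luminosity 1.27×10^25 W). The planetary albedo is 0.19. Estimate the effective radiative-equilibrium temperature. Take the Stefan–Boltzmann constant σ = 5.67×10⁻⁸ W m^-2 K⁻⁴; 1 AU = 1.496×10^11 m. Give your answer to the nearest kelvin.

59 K

Orbital distance: d = 3.59 AU = 5.371×10^11 m.
Spreading L over a sphere of radius d: S = 1.27×10^25/(4π·5.37×10^11²) = 3.504 W m^-2.
Averaging over the sphere, the absorbed flux is S(1−α)/4 = 0.7095 W m^-2.
Set σT⁴ = 0.7095 → T = (0.7095/σ)^(1/4) = 59.48 K.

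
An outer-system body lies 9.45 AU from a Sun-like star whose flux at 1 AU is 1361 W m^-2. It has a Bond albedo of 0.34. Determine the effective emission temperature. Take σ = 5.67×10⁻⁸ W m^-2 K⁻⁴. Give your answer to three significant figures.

81.6 kelvin

Irradiance scales as 1/d², so S = 1361 W m^-2 × (1/9.45)² = 15.24 W m^-2.
Absorbed flux (global mean): S(1−α)/4 = 15.24·0.66/4 = 2.515 W m^-2.
Balancing against σT⁴: T = (2.515/5.67×10⁻⁸)^(1/4) = 81.61 K.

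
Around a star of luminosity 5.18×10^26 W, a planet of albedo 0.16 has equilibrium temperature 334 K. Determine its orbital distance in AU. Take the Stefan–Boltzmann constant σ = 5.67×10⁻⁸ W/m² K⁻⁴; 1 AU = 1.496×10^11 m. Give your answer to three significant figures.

0.740 AU

The flux needed for this T is 4σT⁴/(1−0.16) = 3360 W/m².
From L = 4πd²S, d = √(5.18×10^26/(4π·3360)) = 1.108×10^11 m = 0.7404 AU.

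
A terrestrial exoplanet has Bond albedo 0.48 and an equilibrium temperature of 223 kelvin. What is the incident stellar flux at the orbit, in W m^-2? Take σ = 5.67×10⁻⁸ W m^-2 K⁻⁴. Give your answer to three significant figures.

1080 W m^-2

From S(1−α)/4 = σT⁴: S = 4σT⁴/(1−α).
σT⁴ = 5.67×10⁻⁸·(223)⁴ = 140.2 W m^-2.
S = 4·140.2/0.52 = 1079 W m^-2.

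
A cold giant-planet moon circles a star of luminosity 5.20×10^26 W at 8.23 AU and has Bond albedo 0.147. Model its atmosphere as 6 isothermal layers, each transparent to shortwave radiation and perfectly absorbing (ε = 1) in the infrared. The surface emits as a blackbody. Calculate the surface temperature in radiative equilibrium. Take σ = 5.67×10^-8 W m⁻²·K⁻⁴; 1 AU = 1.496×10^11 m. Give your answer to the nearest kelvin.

d = 8.23 × 1.496×10^11 m = 1.231×10^12 m.
Spreading L over a sphere of radius d: S = 5.20×10^26/(4π·1.23×10^12²) = 27.30 W m⁻².
OLR = S(1−α)/4 = 5.821 W m⁻²; the top layer radiates at T_e = 100.7 K.
For an N-layer opaque stack, T_s⁴ = (N+1)T_e⁴, hence T_s = (7)^(1/4)×100.7 K = 163.7 K.

164 K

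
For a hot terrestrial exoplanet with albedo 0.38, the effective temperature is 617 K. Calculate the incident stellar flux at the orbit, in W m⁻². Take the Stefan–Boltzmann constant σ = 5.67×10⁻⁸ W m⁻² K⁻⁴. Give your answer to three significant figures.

53000 W m⁻²

Invert the energy balance for S: S = 4σT⁴/(1−α).
σT⁴ = 5.67×10⁻⁸·(617)⁴ = 8217 W m⁻².
So S = 4×8217/(1−0.38) = 53010 W m⁻².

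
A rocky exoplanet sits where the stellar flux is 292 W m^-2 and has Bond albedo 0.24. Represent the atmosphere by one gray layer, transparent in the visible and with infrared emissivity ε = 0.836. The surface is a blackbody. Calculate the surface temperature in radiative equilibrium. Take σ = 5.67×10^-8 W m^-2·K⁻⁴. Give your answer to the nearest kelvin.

202 kelvin

At the top of the atmosphere, σT_e⁴ = S(1−α)/4 = 55.48 W m^-2, giving T_e = 176.9 K.
The surface balance (absorbed SW + ε·downward IR = σT_s⁴) with T_a⁴ = T_s⁴/2 reduces to T_s = T_e·[2/(2−ε)]^¼ = 202.5 K.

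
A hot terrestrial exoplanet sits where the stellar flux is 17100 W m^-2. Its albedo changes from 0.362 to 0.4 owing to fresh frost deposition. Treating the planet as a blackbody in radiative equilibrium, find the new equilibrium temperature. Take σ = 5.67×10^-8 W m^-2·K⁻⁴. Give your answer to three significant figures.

With the new albedo, S(1−α₂)/4 = 2565 W m^-2, so T₂ = 461.2 K.

461 K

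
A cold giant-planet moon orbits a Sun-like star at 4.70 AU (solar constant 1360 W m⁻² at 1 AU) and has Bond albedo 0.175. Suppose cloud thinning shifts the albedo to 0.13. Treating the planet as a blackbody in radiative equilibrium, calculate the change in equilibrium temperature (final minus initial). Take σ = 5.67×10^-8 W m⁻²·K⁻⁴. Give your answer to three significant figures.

Flux at the orbit: S = 1360/(4.70)² = 61.57 W m⁻².
Initial: T₁ = [S(1−0.175)/(4σ)]^(1/4) = 122.3 K.
With α = 0.13, T₂ = 124.0 K.
ΔT = T₂ − T₁ = 1.635 K.

1.64 K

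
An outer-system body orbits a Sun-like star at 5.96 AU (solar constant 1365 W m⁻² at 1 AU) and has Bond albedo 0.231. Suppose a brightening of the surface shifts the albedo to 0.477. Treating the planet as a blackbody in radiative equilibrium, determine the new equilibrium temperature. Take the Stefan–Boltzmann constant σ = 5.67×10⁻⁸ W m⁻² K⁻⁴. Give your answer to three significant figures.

97.0 kelvin

Flux at the orbit: S = 1365/(5.96)² = 38.43 W m⁻².
T₂ = [S(1−α₂)/(4σ)]^(1/4) = [38.43·0.523/(4σ)]^(1/4) = 97.02 K.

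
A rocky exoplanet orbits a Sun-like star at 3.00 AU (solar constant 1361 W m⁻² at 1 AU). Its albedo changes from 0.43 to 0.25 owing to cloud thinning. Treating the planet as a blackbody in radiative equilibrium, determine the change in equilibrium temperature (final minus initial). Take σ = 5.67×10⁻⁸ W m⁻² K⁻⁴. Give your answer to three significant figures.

Irradiance scales as 1/d², so S = 1361 W m⁻² × (1/3.00)² = 151.2 W m⁻².
With α = 0.43, T₁ = 139.6 K.
Final:   T₂ = [S(1−0.25)/(4σ)]^(1/4) = 149.5 K.
ΔT = T₂ − T₁ = 9.916 K.

9.92 K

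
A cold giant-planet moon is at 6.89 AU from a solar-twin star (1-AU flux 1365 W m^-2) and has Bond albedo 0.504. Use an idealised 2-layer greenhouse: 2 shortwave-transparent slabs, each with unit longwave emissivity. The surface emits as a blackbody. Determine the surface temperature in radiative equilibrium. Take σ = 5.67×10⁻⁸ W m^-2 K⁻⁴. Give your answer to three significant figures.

By the inverse-square law, S = 1365/6.89² = 28.75 W m^-2.
Top-of-atmosphere balance: σT_e⁴ = S(1−α)/4 = 3.565 W m^-2 → T_e = 89.05 K.
Layer-by-layer balance gives σT_s⁴ = (N+1)σT_e⁴, so T_s = 3^¼·89.05 = 117.2 K.

117 K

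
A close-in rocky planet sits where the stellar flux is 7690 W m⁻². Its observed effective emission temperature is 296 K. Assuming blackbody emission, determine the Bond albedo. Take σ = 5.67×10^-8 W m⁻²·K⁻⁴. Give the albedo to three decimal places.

From σT⁴ = S(1−α)/4 we invert for α: 1−α = 4σT⁴/S.
4σT⁴ = 4·5.67×10⁻⁸·(296)⁴ = 1741 W m⁻².
Hence α = 1 − 1741/7690 = 0.7736.

0.774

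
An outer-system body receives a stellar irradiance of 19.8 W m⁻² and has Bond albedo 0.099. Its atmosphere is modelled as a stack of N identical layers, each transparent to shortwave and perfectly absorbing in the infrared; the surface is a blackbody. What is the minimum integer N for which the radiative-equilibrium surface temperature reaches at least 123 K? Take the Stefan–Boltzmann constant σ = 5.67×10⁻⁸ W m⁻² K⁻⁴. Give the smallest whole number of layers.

2

OLR = S(1−α)/4 = 4.460 W m⁻²; the top layer radiates at T_e = 94.18 K.
Need (N+1)T_e⁴ ≥ T_s⁴, i.e. N+1 ≥ (123/94.18)⁴ = 2.910.
The minimum whole number is N = 2.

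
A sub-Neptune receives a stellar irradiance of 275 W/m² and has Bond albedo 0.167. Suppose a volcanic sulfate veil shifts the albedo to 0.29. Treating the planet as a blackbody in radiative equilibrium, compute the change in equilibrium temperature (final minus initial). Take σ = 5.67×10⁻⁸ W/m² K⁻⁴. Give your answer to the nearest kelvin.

-7 K

Before: T₁ = [275.0·0.833/(4σ)]^(1/4) = 178.3 K.
Final:   T₂ = [S(1−0.29)/(4σ)]^(1/4) = 171.3 K.
Change: 171.3 − 178.3 = -6.980 K.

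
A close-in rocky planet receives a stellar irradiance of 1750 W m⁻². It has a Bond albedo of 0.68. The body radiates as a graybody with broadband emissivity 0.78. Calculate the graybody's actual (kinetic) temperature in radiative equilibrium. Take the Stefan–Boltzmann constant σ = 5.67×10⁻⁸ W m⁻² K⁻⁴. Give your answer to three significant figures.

Absorbed flux (global mean): S(1−α)/4 = 1750·0.32/4 = 140.0 W m⁻².
Equating to εσT⁴ with ε = 0.78: T = (140.0/0.78σ)^(1/4) = 237.2 K.

237 K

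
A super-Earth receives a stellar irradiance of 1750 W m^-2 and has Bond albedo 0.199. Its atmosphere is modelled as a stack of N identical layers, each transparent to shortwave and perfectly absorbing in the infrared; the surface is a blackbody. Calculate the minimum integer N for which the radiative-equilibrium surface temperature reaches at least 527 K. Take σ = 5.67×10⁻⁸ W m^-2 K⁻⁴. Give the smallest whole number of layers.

12

Top-of-atmosphere balance: σT_e⁴ = S(1−α)/4 = 350.4 W m^-2 → T_e = 280.4 K.
Since T_s⁴ = (N+1)T_e⁴, we need N ≥ (T_s/T_e)⁴ − 1 = 11.480.
The minimum whole number is N = 12.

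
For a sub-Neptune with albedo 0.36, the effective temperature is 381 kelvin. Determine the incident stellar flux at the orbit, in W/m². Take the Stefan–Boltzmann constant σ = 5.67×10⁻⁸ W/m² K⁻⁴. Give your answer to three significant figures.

Invert the energy balance for S: S = 4σT⁴/(1−α).
The emitted flux is σT⁴ = 1195 W/m².
S = 4·1195/0.64 = 7467 W/m².

7470 W/m²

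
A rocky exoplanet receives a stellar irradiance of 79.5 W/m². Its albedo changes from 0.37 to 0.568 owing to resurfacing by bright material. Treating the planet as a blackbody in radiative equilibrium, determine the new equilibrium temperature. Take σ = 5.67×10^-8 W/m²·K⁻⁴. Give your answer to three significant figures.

New equilibrium: T₂ = [(1−0.568)·79.50/(4σ)]^(1/4) = 110.9 K.

111 kelvin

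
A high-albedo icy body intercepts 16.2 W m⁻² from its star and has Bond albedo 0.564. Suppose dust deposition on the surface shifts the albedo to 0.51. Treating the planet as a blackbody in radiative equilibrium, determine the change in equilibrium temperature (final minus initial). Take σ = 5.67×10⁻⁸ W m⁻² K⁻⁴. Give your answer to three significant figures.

2.21 K

With α = 0.564, T₁ = 74.70 K.
With α = 0.51, T₂ = 76.92 K.
ΔT = T₂ − T₁ = 2.213 K.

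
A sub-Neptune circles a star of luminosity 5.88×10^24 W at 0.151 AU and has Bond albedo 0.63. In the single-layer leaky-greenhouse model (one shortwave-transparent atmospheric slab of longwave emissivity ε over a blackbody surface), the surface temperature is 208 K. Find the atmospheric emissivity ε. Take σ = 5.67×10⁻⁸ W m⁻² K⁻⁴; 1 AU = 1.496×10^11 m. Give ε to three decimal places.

0.402

d = 0.151 × 1.496×10^11 m = 2.259×10^10 m.
Flux at the orbit: S = L/(4πd²) = 5.88×10^24/(4π·(2.26×10^10)²) = 917.0 W m⁻².
Effective temperature: T_e = [S(1−α)/(4σ)]^(1/4) = 196.7 K.
Inverting T_s⁴ = 2T_e⁴/(2−ε): (T_e/T_s)⁴ = 0.7992, so ε = 2(1 − 0.7992) = 0.4016.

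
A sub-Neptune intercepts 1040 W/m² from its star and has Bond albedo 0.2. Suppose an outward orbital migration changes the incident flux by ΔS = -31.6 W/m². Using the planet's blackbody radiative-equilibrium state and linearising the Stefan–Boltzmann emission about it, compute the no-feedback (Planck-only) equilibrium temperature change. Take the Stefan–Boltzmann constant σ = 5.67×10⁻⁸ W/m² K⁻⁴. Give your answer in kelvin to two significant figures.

Unperturbed T_e = [1040·(1−0.2)/(4σ)]^¼ = 246.1 K.
TOA radiative forcing: ΔF = (1−α)ΔS/4 = 0.8·(-31.6)/4 = -6.320 W/m².
Planck response: λ_P = 4σT_e³ = 4·5.67×10⁻⁸·(246.1)³ = 3.381 W/m²/K.
ΔT₀ = ΔF/λ_P = -6.320/3.381 = -1.87 K.

-1.9 K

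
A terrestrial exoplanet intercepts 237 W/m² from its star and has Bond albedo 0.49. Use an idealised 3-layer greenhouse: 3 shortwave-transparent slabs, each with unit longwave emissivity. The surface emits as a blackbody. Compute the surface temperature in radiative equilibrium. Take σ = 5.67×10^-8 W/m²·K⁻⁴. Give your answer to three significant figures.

The effective emission temperature is T_e = [S(1−α)/(4σ)]^¼ = 151.9 K.
With N = 3 opaque layers, T_s = (N+1)^(1/4)·T_e = 4^(1/4)·151.9 = 214.9 K.

215 kelvin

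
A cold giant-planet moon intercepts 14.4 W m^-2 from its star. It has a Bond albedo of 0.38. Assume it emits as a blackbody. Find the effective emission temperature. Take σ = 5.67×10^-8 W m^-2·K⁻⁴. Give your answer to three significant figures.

79.2 K

Averaging over the sphere, the absorbed flux is S(1−α)/4 = 2.232 W m^-2.
In equilibrium σT⁴ equals this, so T = 79.21 K.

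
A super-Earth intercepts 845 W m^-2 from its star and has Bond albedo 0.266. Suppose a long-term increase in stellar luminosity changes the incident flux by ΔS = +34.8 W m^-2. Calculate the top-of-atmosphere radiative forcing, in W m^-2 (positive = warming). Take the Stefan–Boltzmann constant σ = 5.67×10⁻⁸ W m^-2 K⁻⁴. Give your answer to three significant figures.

6.39 W m^-2

Only a fraction (1−α) is absorbed and it's spread over 4πR², so ΔF = (1−α)ΔS/4 = 6.386 W m^-2.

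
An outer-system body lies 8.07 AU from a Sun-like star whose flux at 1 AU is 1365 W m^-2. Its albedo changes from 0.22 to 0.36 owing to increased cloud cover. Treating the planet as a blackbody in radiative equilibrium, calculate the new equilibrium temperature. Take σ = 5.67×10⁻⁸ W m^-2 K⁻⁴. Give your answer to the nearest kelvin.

By the inverse-square law, S = 1365/8.07² = 20.96 W m^-2.
T₂ = [S(1−α₂)/(4σ)]^(1/4) = [20.96·0.64/(4σ)]^(1/4) = 87.70 K.

88 kelvin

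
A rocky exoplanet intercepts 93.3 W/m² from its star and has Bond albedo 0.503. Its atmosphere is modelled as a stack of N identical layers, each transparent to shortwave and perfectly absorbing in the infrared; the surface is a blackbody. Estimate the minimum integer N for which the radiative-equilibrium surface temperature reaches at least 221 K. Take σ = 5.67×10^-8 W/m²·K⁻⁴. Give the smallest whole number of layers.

The effective emission temperature is T_e = [S(1−α)/(4σ)]^¼ = 119.6 K.
Need (N+1)T_e⁴ ≥ T_s⁴, i.e. N+1 ≥ (221/119.6)⁴ = 11.667.
So N ≥ 10.667; the smallest integer is N = 11.

11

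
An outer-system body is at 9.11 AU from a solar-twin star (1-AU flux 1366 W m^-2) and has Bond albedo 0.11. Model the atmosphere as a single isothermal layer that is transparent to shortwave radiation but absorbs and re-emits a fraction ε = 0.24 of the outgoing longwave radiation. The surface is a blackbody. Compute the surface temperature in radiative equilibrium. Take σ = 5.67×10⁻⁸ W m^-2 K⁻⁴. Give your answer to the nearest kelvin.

93 K

Flux at the orbit: S = 1366/(9.11)² = 16.46 W m^-2.
Effective emission temperature (TOA balance): σT_e⁴ = S(1−α)/4 = 3.662 W m^-2 → T_e = 89.65 K.
The surface balance (absorbed SW + ε·downward IR = σT_s⁴) with T_a⁴ = T_s⁴/2 reduces to T_s = T_e·[2/(2−ε)]^¼ = 92.56 K.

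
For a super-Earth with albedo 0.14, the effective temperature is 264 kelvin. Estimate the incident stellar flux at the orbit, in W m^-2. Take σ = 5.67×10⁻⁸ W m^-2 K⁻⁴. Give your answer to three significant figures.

Invert the energy balance for S: S = 4σT⁴/(1−α).
The emitted flux is σT⁴ = 275.4 W m^-2.
So S = 4×275.4/(1−0.14) = 1281 W m^-2.

1280 W m^-2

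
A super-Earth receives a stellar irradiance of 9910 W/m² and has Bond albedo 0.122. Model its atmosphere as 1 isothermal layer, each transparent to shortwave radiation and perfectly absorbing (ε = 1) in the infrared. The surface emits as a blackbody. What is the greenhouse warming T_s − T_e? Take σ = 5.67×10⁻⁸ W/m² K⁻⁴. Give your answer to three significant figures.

The effective emission temperature is T_e = [S(1−α)/(4σ)]^¼ = 442.6 K.
Surface: T_s = (2)^¼·T_e = 526.3 K.
So the greenhouse effect raises the surface by 526.3 − 442.6 = 83.74 K.

83.7 K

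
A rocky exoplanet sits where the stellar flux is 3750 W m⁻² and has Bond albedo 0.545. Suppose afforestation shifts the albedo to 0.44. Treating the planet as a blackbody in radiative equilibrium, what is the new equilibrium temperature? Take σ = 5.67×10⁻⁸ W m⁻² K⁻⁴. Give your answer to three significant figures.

310 K

With the new albedo, S(1−α₂)/4 = 525.0 W m⁻², so T₂ = 310.2 K.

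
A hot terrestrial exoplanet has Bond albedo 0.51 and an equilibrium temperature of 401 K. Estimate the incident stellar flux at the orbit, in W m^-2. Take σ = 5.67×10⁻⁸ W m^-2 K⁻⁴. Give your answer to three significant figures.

12000 W m^-2

Invert the energy balance for S: S = 4σT⁴/(1−α).
The emitted flux is σT⁴ = 1466 W m^-2.
So S = 4×1466/(1−0.51) = 11970 W m^-2.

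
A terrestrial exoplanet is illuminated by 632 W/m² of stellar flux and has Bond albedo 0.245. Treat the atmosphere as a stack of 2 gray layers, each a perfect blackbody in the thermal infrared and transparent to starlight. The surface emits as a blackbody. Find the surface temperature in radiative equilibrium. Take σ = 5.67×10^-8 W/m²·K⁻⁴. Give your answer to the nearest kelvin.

Top-of-atmosphere balance: σT_e⁴ = S(1−α)/4 = 119.3 W/m² → T_e = 214.2 K.
Layer-by-layer balance gives σT_s⁴ = (N+1)σT_e⁴, so T_s = 3^¼·214.2 = 281.9 K.

282 kelvin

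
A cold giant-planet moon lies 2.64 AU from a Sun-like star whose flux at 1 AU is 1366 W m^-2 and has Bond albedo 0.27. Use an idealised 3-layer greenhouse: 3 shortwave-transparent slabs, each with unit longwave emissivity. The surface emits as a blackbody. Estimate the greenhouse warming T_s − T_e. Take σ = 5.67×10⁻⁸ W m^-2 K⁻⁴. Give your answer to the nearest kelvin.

By the inverse-square law, S = 1366/2.64² = 196.0 W m^-2.
OLR = S(1−α)/4 = 35.77 W m^-2; the top layer radiates at T_e = 158.5 K.
Surface: T_s = (4)^¼·T_e = 224.1 K.
So the greenhouse effect raises the surface by 224.1 − 158.5 = 65.65 K.

66 kelvin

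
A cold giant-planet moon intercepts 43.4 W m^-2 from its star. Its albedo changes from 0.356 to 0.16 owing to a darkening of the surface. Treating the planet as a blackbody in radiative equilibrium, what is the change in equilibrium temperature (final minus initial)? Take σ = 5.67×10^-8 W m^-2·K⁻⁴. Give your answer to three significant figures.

7.24 K

Before: T₁ = [43.40·0.644/(4σ)]^(1/4) = 105.4 K.
Final:   T₂ = [S(1−0.16)/(4σ)]^(1/4) = 112.6 K.
ΔT = T₂ − T₁ = 7.236 K.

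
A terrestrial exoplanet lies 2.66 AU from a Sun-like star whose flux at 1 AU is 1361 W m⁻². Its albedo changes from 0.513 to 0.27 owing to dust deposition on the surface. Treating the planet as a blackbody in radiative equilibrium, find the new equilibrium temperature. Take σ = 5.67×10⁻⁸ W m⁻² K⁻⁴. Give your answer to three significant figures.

158 K

Flux at the orbit: S = 1361/(2.66)² = 192.4 W m⁻².
T₂ = [S(1−α₂)/(4σ)]^(1/4) = [192.4·0.73/(4σ)]^(1/4) = 157.7 K.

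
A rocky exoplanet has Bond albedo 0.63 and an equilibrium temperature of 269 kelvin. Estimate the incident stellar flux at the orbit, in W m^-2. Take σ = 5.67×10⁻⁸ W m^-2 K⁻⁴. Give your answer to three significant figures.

From S(1−α)/4 = σT⁴: S = 4σT⁴/(1−α).
σT⁴ = 5.67×10⁻⁸·(269)⁴ = 296.9 W m^-2.
S = 4·296.9/0.37 = 3210 W m^-2.

3210 W m^-2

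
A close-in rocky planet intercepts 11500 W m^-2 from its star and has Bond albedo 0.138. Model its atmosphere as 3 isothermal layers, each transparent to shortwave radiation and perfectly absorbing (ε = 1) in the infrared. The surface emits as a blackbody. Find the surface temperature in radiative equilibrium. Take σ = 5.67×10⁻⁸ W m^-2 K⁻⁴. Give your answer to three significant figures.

647 K

Top-of-atmosphere balance: σT_e⁴ = S(1−α)/4 = 2478 W m^-2 → T_e = 457.2 K.
Layer-by-layer balance gives σT_s⁴ = (N+1)σT_e⁴, so T_s = 4^¼·457.2 = 646.6 K.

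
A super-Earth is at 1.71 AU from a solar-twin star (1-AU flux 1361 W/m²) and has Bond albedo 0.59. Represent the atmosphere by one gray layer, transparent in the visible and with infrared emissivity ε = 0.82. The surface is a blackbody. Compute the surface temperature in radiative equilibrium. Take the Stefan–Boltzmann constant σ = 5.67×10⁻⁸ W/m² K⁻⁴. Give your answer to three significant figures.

194 K

Irradiance scales as 1/d², so S = 1361 W/m² × (1/1.71)² = 465.4 W/m².
Effective emission temperature (TOA balance): σT_e⁴ = S(1−α)/4 = 47.71 W/m² → T_e = 170.3 K.
The surface balance (absorbed SW + ε·downward IR = σT_s⁴) with T_a⁴ = T_s⁴/2 reduces to T_s = T_e·[2/(2−ε)]^¼ = 194.3 K.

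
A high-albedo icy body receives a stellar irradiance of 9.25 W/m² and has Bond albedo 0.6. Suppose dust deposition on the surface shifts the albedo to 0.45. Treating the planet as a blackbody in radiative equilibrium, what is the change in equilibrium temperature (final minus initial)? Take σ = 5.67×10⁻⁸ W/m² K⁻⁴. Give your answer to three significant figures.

Before: T₁ = [9.250·0.4/(4σ)]^(1/4) = 63.55 K.
With α = 0.45, T₂ = 68.82 K.
ΔT = T₂ − T₁ = 5.267 K.

5.27 K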